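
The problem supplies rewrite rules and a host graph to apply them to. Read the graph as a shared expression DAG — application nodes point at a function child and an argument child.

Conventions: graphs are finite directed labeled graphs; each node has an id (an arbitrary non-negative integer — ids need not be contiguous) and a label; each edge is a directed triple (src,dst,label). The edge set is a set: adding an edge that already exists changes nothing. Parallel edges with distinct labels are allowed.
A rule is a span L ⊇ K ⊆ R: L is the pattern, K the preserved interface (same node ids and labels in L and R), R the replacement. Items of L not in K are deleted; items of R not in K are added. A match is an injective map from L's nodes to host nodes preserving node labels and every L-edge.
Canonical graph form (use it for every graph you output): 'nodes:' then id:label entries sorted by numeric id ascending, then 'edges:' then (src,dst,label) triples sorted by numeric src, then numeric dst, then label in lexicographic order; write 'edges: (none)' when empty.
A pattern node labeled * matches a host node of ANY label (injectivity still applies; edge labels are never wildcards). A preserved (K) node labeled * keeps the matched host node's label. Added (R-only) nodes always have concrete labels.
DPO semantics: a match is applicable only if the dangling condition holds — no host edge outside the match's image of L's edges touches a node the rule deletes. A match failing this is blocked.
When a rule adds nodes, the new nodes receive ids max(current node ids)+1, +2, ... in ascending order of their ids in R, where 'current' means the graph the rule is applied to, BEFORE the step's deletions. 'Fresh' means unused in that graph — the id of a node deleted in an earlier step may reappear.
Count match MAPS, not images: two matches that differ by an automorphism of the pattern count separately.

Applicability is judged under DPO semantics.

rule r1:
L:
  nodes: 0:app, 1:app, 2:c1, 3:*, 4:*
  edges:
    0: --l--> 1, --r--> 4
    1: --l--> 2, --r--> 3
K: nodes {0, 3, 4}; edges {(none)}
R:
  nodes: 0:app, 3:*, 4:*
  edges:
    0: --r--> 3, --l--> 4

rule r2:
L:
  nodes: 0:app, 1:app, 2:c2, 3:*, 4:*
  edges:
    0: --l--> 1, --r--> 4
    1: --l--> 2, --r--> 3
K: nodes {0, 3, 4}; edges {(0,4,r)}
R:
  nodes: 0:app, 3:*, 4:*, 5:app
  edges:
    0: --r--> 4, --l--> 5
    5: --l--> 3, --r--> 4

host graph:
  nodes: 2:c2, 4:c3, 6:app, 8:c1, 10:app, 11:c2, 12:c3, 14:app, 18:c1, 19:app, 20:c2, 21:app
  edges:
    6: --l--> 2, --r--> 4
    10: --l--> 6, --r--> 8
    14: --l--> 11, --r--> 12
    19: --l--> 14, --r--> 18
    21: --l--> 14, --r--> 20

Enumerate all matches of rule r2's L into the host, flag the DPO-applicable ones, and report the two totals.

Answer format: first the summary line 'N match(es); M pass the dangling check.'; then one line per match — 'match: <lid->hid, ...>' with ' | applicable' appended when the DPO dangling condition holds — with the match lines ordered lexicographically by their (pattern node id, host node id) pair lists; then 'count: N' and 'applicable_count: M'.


3 match(es); 1 pass the dangling check.
match: 0->10, 1->6, 2->2, 3->4, 4->8 | applicable
match: 0->19, 1->14, 2->11, 3->12, 4->18
match: 0->21, 1->14, 2->11, 3->12, 4->20
count: 3
applicable_count: 1


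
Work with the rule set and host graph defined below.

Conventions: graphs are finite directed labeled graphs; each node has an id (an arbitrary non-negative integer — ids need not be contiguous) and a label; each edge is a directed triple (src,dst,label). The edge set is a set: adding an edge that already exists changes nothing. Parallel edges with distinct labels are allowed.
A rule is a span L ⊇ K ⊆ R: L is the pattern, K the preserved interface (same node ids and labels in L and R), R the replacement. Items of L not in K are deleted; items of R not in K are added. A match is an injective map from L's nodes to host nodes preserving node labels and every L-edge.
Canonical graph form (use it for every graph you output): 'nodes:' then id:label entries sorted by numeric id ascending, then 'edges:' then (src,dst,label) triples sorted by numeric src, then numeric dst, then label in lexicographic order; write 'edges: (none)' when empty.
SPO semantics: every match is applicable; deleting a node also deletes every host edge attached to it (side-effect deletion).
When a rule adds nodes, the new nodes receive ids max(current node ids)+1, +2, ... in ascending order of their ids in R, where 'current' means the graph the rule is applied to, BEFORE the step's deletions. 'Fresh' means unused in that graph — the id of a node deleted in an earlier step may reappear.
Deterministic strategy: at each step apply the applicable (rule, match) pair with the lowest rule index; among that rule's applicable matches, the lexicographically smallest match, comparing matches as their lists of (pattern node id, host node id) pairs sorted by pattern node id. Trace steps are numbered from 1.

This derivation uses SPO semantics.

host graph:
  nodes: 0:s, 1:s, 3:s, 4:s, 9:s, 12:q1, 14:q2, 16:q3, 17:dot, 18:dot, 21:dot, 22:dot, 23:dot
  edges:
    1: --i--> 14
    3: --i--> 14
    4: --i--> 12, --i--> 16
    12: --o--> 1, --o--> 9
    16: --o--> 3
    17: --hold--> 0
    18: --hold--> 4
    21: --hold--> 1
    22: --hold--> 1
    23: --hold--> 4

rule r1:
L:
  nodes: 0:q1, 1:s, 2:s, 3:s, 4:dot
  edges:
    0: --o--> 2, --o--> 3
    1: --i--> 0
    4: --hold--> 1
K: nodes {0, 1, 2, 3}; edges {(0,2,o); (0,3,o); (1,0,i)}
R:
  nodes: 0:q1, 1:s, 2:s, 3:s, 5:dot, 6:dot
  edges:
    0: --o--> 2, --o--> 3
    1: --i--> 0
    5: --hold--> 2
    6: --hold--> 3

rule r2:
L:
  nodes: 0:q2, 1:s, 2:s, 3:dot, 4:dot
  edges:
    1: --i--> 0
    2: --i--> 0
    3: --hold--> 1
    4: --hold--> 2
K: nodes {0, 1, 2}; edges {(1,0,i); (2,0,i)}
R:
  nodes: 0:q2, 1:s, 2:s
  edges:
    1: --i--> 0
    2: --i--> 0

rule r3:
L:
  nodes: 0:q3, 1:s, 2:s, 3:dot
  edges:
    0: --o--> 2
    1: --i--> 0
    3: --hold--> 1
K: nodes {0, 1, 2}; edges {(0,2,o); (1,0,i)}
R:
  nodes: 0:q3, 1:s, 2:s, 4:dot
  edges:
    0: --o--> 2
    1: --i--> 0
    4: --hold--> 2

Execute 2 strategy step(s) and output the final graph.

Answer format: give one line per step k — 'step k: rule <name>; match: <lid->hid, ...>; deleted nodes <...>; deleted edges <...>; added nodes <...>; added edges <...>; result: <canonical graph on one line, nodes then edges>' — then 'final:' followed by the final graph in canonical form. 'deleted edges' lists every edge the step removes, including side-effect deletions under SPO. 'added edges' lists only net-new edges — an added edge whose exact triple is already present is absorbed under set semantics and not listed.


step 1: rule r1; match: 0->12, 1->4, 2->1, 3->9, 4->18; deleted nodes 18; deleted edges (18,4,hold); added nodes 24, 25; added edges (24,1,hold); (25,9,hold); result: nodes: 0:s, 1:s, 3:s, 4:s, 9:s, 12:q1, 14:q2, 16:q3, 17:dot, 21:dot, 22:dot, 23:dot, 24:dot, 25:dot edges: (1,14,i); (3,14,i); (4,12,i); (4,16,i); (12,1,o); (12,9,o); (16,3,o); (17,0,hold); (21,1,hold); (22,1,hold); (23,4,hold); (24,1,hold); (25,9,hold)
step 2: rule r1; match: 0->12, 1->4, 2->1, 3->9, 4->23; deleted nodes 23; deleted edges (23,4,hold); added nodes 26, 27; added edges (26,1,hold); (27,9,hold); result: nodes: 0:s, 1:s, 3:s, 4:s, 9:s, 12:q1, 14:q2, 16:q3, 17:dot, 21:dot, 22:dot, 24:dot, 25:dot, 26:dot, 27:dot edges: (1,14,i); (3,14,i); (4,12,i); (4,16,i); (12,1,o); (12,9,o); (16,3,o); (17,0,hold); (21,1,hold); (22,1,hold); (24,1,hold); (25,9,hold); (26,1,hold); (27,9,hold)
final:
nodes: 0:s, 1:s, 3:s, 4:s, 9:s, 12:q1, 14:q2, 16:q3, 17:dot, 21:dot, 22:dot, 24:dot, 25:dot, 26:dot, 27:dot
edges: (1,14,i); (3,14,i); (4,12,i); (4,16,i); (12,1,o); (12,9,o); (16,3,o); (17,0,hold); (21,1,hold); (22,1,hold); (24,1,hold); (25,9,hold); (26,1,hold); (27,9,hold)


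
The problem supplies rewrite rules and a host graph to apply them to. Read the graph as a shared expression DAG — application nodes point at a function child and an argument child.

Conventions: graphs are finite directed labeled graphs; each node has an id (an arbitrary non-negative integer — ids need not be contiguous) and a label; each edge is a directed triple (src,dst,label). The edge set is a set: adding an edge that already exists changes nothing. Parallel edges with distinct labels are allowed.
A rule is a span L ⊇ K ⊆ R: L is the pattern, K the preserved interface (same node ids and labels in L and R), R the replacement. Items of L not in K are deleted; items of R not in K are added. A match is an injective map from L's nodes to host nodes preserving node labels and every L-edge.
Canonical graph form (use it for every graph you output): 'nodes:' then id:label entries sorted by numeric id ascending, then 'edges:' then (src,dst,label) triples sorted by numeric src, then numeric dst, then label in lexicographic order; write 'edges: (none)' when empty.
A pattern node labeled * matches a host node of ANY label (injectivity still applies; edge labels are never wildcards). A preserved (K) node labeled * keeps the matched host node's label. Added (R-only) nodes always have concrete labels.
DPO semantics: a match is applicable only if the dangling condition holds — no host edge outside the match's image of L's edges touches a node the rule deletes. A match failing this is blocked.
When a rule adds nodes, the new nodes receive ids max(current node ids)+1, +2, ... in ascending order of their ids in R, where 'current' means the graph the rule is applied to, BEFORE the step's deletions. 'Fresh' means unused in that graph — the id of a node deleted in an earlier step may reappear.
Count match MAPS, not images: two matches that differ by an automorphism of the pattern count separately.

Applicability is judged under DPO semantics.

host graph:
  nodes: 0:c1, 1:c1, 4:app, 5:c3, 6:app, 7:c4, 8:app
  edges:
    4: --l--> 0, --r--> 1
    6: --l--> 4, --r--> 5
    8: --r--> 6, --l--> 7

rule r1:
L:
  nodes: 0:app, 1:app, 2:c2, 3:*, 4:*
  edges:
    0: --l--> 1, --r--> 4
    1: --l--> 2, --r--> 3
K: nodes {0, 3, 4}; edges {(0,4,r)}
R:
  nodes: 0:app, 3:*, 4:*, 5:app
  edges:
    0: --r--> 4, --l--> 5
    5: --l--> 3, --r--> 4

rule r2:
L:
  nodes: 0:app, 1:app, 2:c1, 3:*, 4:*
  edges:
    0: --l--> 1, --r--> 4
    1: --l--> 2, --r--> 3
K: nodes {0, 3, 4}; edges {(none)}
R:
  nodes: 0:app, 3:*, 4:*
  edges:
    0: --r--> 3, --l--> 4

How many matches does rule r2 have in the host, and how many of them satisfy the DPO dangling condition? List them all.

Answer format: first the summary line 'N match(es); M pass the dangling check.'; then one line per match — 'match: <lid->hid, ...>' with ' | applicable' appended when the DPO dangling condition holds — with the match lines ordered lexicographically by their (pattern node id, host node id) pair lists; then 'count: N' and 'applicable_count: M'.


1 match(es); 1 pass the dangling check.
match: 0->6, 1->4, 2->0, 3->1, 4->5 | applicable
count: 1
applicable_count: 1


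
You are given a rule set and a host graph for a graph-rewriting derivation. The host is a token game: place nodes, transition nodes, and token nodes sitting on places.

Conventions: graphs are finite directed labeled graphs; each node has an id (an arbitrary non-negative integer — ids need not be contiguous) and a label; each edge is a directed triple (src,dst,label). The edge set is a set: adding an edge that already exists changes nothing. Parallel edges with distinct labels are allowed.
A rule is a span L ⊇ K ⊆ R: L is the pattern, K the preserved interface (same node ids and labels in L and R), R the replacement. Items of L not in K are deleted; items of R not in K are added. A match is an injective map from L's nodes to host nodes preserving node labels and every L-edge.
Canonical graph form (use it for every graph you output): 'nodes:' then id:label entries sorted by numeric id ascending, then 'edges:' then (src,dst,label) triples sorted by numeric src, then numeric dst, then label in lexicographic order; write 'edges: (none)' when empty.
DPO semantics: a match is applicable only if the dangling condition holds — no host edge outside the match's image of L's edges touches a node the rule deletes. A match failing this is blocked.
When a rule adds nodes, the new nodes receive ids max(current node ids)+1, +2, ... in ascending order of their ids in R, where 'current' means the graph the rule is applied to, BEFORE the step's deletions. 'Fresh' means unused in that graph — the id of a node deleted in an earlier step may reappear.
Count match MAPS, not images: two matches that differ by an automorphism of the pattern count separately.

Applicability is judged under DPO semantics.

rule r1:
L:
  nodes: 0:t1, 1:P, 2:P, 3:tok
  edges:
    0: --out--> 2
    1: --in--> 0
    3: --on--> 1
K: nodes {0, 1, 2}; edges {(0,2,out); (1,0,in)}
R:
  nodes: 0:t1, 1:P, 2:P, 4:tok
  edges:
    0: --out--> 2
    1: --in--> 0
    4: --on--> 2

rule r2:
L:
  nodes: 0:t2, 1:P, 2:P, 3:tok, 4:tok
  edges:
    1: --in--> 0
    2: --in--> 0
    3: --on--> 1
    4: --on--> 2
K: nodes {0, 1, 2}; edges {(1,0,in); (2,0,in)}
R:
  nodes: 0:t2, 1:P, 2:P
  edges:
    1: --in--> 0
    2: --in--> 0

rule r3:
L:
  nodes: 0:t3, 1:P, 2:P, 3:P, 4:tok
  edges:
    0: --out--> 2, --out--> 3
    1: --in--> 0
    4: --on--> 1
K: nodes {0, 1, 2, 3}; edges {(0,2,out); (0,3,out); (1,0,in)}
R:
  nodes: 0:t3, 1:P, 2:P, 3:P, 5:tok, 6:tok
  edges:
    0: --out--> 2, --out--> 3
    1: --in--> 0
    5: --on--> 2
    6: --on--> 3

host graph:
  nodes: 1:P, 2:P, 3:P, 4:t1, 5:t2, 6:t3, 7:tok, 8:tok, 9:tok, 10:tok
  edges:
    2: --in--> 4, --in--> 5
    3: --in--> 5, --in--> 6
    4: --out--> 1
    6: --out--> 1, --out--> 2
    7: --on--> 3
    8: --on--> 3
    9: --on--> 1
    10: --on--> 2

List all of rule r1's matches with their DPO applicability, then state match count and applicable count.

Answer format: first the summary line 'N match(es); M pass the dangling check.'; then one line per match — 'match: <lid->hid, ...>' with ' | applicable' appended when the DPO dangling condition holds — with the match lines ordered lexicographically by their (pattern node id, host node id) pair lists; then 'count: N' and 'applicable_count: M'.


1 match(es); 1 pass the dangling check.
match: 0->4, 1->2, 2->1, 3->10 | applicable
count: 1
applicable_count: 1


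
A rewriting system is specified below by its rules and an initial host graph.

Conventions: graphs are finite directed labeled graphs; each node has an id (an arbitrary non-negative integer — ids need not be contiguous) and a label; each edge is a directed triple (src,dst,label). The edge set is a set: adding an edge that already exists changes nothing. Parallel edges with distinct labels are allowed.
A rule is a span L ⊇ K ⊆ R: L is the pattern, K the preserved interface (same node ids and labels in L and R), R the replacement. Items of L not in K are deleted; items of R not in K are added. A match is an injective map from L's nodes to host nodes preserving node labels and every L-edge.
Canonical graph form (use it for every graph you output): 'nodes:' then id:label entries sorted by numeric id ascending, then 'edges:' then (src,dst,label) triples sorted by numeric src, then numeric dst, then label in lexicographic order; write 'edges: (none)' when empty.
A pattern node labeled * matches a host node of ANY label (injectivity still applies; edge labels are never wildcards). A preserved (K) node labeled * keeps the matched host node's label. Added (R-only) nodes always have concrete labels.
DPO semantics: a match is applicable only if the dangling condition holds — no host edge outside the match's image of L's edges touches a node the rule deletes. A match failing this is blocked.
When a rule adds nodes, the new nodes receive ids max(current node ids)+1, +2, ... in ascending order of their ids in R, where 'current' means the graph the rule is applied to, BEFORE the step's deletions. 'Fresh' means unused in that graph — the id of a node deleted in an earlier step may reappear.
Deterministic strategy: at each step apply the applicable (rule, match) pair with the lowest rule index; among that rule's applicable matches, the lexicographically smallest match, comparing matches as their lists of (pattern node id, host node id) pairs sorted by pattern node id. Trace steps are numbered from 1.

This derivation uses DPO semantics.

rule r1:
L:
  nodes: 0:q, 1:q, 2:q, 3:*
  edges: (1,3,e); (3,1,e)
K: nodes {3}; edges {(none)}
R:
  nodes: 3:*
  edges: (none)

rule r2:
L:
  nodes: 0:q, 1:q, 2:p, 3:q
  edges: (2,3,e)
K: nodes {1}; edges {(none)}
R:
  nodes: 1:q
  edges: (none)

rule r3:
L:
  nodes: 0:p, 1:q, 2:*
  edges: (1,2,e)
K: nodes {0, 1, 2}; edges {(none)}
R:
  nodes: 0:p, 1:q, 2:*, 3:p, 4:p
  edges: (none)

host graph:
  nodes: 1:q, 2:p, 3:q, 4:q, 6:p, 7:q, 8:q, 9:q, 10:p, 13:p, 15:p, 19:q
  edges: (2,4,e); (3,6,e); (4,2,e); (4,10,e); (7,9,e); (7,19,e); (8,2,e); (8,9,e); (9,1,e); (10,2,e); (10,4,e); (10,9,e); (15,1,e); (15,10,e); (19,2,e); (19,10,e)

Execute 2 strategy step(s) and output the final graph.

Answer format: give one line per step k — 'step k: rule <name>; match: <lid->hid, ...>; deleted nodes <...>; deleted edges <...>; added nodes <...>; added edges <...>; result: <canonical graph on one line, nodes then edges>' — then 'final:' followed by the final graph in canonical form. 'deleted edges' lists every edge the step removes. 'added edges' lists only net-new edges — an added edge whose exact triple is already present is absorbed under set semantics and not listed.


step 1: rule r3; match: 0->2, 1->3, 2->6; deleted nodes (none); deleted edges (3,6,e); added nodes 20, 21; added edges (none); result: nodes: 1:q, 2:p, 3:q, 4:q, 6:p, 7:q, 8:q, 9:q, 10:p, 13:p, 15:p, 19:q, 20:p, 21:p edges: (2,4,e); (4,2,e); (4,10,e); (7,9,e); (7,19,e); (8,2,e); (8,9,e); (9,1,e); (10,2,e); (10,4,e); (10,9,e); (15,1,e); (15,10,e); (19,2,e); (19,10,e)
step 2: rule r3; match: 0->2, 1->4, 2->10; deleted nodes (none); deleted edges (4,10,e); added nodes 22, 23; added edges (none); result: nodes: 1:q, 2:p, 3:q, 4:q, 6:p, 7:q, 8:q, 9:q, 10:p, 13:p, 15:p, 19:q, 20:p, 21:p, 22:p, 23:p edges: (2,4,e); (4,2,e); (7,9,e); (7,19,e); (8,2,e); (8,9,e); (9,1,e); (10,2,e); (10,4,e); (10,9,e); (15,1,e); (15,10,e); (19,2,e); (19,10,e)
final:
nodes: 1:q, 2:p, 3:q, 4:q, 6:p, 7:q, 8:q, 9:q, 10:p, 13:p, 15:p, 19:q, 20:p, 21:p, 22:p, 23:p
edges: (2,4,e); (4,2,e); (7,9,e); (7,19,e); (8,2,e); (8,9,e); (9,1,e); (10,2,e); (10,4,e); (10,9,e); (15,1,e); (15,10,e); (19,2,e); (19,10,e)


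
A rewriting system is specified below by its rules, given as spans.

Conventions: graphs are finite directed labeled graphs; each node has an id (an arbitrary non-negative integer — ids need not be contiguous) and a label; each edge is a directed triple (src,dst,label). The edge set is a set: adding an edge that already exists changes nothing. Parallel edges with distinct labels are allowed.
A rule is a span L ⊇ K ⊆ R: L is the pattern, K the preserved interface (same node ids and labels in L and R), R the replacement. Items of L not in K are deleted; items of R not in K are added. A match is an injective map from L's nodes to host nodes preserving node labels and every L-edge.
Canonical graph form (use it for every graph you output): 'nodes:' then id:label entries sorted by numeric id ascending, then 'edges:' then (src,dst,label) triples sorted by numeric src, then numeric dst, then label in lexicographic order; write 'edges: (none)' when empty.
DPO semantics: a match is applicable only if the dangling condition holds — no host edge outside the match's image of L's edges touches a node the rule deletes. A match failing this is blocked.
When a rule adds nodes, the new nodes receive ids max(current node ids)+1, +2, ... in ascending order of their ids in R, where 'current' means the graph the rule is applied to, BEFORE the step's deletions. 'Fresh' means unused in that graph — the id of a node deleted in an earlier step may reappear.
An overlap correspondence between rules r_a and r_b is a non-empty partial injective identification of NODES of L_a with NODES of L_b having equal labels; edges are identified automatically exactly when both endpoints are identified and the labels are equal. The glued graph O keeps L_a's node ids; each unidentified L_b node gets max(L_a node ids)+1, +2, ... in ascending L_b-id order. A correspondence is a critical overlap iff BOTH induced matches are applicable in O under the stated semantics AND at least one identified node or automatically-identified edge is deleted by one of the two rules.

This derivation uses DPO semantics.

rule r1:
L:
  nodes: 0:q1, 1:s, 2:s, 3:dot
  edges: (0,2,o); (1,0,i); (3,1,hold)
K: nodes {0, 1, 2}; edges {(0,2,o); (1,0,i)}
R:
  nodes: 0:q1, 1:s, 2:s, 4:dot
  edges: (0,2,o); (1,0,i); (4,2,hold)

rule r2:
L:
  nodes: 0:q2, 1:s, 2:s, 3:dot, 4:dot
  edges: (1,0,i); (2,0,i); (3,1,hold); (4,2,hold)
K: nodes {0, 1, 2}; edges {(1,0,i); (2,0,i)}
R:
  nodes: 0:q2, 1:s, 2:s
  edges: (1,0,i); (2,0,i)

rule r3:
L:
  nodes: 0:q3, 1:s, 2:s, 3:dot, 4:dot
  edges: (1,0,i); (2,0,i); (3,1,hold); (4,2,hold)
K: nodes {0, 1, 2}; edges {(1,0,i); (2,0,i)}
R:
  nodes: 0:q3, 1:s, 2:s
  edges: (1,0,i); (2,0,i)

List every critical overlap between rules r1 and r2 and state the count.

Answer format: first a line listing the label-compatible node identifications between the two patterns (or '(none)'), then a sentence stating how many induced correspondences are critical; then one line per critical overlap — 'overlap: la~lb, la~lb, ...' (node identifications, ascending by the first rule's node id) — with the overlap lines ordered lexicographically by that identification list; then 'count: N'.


label-compatible node identifications between L(r1) and L(r2): 1~1, 1~2, 2~1, 2~2, 3~3, 3~4
4 of the induced correspondences are critical overlaps of r1 and r2.
overlap: 1~1, 2~2, 3~3
overlap: 1~1, 3~3
overlap: 1~2, 2~1, 3~4
overlap: 1~2, 3~4
count: 4


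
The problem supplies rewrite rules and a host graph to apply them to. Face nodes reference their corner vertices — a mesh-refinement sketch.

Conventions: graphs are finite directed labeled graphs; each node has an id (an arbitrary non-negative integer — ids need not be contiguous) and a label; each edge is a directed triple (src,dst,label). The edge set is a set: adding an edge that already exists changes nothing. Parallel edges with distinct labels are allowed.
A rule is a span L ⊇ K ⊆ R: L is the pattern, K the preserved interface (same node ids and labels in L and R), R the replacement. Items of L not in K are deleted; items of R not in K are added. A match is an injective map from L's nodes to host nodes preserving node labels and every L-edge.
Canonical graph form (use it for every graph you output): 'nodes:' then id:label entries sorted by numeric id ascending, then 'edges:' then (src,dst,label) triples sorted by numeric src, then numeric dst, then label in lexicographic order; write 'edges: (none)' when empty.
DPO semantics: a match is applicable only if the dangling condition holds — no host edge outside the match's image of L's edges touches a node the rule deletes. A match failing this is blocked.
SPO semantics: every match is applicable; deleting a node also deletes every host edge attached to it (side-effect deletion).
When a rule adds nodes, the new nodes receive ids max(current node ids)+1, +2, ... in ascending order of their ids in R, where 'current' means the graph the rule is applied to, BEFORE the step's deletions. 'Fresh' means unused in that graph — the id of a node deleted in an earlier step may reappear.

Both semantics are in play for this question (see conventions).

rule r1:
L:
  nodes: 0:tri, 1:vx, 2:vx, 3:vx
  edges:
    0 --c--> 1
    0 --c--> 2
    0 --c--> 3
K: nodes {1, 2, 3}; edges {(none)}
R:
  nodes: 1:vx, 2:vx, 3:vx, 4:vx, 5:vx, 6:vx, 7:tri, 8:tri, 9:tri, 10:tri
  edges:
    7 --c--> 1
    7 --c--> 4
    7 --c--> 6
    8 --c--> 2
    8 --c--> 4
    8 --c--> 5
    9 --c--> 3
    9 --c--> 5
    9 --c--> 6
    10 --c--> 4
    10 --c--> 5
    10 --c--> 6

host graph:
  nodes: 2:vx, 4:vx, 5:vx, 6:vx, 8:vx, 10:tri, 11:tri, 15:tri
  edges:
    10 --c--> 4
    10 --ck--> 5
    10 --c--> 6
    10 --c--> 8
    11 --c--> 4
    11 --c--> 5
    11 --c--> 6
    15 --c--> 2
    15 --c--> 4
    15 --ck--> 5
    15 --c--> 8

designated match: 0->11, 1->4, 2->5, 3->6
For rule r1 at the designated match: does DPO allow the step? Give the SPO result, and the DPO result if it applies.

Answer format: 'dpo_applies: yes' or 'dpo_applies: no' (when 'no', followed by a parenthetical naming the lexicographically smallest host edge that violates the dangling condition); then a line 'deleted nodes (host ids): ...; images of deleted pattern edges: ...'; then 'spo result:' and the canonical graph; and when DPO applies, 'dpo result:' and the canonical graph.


dpo_applies: yes
deleted nodes (host ids): 11; images of deleted pattern edges: (11,4,c); (11,5,c); (11,6,c)
spo result:
nodes: 2:vx, 4:vx, 5:vx, 6:vx, 8:vx, 10:tri, 15:tri, 16:vx, 17:vx, 18:vx, 19:tri, 20:tri, 21:tri, 22:tri
edges: (10,4,c); (10,5,ck); (10,6,c); (10,8,c); (15,2,c); (15,4,c); (15,5,ck); (15,8,c); (19,4,c); (19,16,c); (19,18,c); (20,5,c); (20,16,c); (20,17,c); (21,6,c); (21,17,c); (21,18,c); (22,16,c); (22,17,c); (22,18,c)
dpo result:
nodes: 2:vx, 4:vx, 5:vx, 6:vx, 8:vx, 10:tri, 15:tri, 16:vx, 17:vx, 18:vx, 19:tri, 20:tri, 21:tri, 22:tri
edges: (10,4,c); (10,5,ck); (10,6,c); (10,8,c); (15,2,c); (15,4,c); (15,5,ck); (15,8,c); (19,4,c); (19,16,c); (19,18,c); (20,5,c); (20,16,c); (20,17,c); (21,6,c); (21,17,c); (21,18,c); (22,16,c); (22,17,c); (22,18,c)


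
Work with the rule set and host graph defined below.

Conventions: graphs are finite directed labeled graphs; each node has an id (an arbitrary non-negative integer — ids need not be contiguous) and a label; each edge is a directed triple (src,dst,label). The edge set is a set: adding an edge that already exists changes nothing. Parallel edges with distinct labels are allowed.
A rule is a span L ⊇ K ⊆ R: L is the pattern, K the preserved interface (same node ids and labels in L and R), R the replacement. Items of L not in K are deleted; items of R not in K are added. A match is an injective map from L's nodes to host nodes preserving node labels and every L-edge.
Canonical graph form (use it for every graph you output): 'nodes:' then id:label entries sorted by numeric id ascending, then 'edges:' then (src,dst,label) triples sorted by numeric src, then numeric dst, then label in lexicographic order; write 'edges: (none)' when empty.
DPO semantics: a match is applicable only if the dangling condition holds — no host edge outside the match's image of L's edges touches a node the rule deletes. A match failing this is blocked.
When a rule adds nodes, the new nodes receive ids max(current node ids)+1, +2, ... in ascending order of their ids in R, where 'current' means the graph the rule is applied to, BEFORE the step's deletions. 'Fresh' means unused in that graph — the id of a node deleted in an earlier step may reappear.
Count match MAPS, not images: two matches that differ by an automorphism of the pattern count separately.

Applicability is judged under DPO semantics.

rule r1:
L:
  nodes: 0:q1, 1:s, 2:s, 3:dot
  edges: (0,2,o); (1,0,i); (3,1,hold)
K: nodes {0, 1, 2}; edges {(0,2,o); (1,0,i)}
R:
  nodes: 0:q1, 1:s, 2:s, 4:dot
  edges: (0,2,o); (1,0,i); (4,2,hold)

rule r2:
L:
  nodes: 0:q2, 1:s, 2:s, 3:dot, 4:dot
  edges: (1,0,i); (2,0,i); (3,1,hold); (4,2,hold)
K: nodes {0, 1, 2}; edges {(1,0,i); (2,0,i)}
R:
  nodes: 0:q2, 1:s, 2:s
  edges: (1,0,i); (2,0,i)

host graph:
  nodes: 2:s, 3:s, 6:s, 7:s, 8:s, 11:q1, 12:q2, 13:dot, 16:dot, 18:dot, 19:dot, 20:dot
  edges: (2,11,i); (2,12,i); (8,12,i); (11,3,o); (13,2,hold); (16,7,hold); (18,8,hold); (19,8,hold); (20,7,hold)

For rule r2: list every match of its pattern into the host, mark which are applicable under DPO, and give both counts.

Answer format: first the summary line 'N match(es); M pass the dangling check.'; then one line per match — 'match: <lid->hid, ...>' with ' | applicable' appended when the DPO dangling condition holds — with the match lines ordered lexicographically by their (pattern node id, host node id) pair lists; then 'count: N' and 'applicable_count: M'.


4 match(es); 4 pass the dangling check.
match: 0->12, 1->2, 2->8, 3->13, 4->18 | applicable
match: 0->12, 1->2, 2->8, 3->13, 4->19 | applicable
match: 0->12, 1->8, 2->2, 3->18, 4->13 | applicable
match: 0->12, 1->8, 2->2, 3->19, 4->13 | applicable
count: 4
applicable_count: 4


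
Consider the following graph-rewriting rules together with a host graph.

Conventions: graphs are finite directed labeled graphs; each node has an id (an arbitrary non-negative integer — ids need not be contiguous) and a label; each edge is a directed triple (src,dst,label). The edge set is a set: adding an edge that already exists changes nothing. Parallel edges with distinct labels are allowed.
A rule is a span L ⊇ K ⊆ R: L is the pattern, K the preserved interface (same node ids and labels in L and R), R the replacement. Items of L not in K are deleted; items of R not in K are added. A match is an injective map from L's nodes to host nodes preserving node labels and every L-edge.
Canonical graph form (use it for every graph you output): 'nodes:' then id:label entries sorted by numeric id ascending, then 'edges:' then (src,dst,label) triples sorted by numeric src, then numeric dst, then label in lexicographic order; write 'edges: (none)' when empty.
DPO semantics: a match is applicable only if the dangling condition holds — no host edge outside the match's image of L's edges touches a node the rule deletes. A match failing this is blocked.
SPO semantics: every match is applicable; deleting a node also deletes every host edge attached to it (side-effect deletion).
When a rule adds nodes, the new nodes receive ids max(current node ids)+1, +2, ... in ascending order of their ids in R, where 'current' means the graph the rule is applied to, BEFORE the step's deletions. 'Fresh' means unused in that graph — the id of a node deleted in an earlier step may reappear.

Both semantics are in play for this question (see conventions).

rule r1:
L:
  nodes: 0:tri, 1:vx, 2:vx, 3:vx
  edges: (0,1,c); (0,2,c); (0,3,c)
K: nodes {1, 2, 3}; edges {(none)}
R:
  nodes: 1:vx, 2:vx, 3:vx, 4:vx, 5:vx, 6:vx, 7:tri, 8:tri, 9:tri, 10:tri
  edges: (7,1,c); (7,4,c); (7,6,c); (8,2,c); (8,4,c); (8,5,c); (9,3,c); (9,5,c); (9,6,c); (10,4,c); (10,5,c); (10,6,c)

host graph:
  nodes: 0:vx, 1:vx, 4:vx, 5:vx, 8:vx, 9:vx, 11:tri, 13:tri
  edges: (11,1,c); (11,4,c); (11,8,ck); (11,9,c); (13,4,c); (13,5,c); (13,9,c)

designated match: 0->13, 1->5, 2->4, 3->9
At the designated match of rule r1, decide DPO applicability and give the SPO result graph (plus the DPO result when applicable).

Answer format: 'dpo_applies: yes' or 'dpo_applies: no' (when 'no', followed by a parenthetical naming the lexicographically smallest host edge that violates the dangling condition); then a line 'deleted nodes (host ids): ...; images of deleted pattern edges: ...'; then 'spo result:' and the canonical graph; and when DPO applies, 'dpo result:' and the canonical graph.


dpo_applies: yes
deleted nodes (host ids): 13; images of deleted pattern edges: (13,4,c); (13,5,c); (13,9,c)
spo result:
nodes: 0:vx, 1:vx, 4:vx, 5:vx, 8:vx, 9:vx, 11:tri, 14:vx, 15:vx, 16:vx, 17:tri, 18:tri, 19:tri, 20:tri
edges: (11,1,c); (11,4,c); (11,8,ck); (11,9,c); (17,5,c); (17,14,c); (17,16,c); (18,4,c); (18,14,c); (18,15,c); (19,9,c); (19,15,c); (19,16,c); (20,14,c); (20,15,c); (20,16,c)
dpo result:
nodes: 0:vx, 1:vx, 4:vx, 5:vx, 8:vx, 9:vx, 11:tri, 14:vx, 15:vx, 16:vx, 17:tri, 18:tri, 19:tri, 20:tri
edges: (11,1,c); (11,4,c); (11,8,ck); (11,9,c); (17,5,c); (17,14,c); (17,16,c); (18,4,c); (18,14,c); (18,15,c); (19,9,c); (19,15,c); (19,16,c); (20,14,c); (20,15,c); (20,16,c)


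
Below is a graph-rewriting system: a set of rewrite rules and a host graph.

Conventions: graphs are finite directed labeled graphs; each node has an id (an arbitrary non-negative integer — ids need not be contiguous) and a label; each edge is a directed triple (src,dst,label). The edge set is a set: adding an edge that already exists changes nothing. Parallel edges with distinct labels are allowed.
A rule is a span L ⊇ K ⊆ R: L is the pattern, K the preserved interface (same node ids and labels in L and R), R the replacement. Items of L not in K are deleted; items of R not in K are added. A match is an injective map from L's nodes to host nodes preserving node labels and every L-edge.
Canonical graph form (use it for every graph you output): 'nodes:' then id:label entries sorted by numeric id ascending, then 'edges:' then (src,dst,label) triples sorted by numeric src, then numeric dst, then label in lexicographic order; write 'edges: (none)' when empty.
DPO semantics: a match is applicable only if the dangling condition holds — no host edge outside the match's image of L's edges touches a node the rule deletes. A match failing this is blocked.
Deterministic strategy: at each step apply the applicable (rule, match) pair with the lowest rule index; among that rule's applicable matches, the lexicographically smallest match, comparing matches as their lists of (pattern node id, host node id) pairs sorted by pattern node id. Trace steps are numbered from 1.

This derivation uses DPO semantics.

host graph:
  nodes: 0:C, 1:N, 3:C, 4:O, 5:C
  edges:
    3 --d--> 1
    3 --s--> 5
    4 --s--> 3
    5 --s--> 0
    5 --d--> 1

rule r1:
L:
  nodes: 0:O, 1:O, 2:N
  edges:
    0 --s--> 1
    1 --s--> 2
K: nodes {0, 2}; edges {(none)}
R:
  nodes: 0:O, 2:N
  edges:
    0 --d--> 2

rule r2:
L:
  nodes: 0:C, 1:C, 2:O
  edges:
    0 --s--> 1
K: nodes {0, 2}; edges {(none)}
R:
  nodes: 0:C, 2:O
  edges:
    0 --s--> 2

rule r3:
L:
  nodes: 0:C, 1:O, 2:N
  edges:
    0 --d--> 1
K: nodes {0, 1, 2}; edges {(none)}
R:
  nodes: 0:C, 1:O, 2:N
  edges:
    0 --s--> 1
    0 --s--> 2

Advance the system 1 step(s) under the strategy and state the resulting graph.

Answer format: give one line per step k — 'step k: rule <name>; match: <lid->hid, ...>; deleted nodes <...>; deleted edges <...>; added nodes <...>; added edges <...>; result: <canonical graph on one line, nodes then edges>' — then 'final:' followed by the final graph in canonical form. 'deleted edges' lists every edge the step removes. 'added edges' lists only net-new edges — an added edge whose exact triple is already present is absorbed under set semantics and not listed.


step 1: rule r2; match: 0->5, 1->0, 2->4; deleted nodes 0; deleted edges (5,0,s); added nodes (none); added edges (5,4,s); result: nodes: 1:N, 3:C, 4:O, 5:C edges: (3,1,d); (3,5,s); (4,3,s); (5,1,d); (5,4,s)
final:
nodes: 1:N, 3:C, 4:O, 5:C
edges: (3,1,d); (3,5,s); (4,3,s); (5,1,d); (5,4,s)


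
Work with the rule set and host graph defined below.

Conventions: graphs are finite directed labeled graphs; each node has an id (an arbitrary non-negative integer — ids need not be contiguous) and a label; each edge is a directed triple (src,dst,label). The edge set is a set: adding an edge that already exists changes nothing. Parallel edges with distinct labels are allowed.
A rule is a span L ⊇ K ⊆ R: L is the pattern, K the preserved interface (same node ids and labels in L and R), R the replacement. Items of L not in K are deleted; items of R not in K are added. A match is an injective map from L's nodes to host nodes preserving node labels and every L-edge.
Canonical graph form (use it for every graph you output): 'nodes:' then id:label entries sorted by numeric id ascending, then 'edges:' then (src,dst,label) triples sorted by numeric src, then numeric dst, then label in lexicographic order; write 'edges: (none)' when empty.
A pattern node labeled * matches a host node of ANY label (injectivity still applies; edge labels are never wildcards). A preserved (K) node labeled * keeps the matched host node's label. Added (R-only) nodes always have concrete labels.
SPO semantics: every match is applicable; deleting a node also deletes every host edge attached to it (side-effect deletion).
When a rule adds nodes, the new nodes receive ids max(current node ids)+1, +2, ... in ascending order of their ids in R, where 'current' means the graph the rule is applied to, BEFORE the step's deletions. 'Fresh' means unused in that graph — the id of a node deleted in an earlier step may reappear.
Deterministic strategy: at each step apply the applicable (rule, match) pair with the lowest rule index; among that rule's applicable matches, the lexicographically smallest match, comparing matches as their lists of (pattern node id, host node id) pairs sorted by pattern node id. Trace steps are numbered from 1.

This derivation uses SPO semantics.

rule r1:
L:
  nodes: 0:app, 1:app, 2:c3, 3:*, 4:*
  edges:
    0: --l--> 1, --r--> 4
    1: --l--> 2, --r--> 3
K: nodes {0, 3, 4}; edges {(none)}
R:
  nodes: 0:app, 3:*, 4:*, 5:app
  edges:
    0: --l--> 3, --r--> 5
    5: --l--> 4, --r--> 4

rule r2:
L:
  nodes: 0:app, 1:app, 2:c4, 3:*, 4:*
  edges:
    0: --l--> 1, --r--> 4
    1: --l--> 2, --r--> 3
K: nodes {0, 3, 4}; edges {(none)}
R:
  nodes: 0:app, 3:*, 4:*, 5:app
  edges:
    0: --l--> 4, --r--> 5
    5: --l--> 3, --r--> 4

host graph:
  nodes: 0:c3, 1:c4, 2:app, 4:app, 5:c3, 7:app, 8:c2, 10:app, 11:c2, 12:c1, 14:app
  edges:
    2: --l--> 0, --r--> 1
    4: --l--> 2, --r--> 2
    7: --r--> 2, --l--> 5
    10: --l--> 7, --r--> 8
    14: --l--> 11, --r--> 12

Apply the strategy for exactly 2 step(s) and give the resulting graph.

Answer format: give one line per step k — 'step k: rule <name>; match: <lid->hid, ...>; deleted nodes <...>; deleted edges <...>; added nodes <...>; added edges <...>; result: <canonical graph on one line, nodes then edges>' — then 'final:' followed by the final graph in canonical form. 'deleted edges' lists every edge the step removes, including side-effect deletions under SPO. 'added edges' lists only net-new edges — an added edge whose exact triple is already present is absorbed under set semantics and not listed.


step 1: rule r1; match: 0->10, 1->7, 2->5, 3->2, 4->8; deleted nodes 5, 7; deleted edges (7,2,r); (7,5,l); (10,7,l); (10,8,r); added nodes 15; added edges (10,2,l); (10,15,r); (15,8,l); (15,8,r); result: nodes: 0:c3, 1:c4, 2:app, 4:app, 8:c2, 10:app, 11:c2, 12:c1, 14:app, 15:app edges: (2,0,l); (2,1,r); (4,2,l); (4,2,r); (10,2,l); (10,15,r); (14,11,l); (14,12,r); (15,8,l); (15,8,r)
step 2: rule r1; match: 0->10, 1->2, 2->0, 3->1, 4->15; deleted nodes 0, 2; deleted edges (2,0,l); (2,1,r); (4,2,l); (4,2,r); (10,2,l); (10,15,r); added nodes 16; added edges (10,1,l); (10,16,r); (16,15,l); (16,15,r); result: nodes: 1:c4, 4:app, 8:c2, 10:app, 11:c2, 12:c1, 14:app, 15:app, 16:app edges: (10,1,l); (10,16,r); (14,11,l); (14,12,r); (15,8,l); (15,8,r); (16,15,l); (16,15,r)
final:
nodes: 1:c4, 4:app, 8:c2, 10:app, 11:c2, 12:c1, 14:app, 15:app, 16:app
edges: (10,1,l); (10,16,r); (14,11,l); (14,12,r); (15,8,l); (15,8,r); (16,15,l); (16,15,r)


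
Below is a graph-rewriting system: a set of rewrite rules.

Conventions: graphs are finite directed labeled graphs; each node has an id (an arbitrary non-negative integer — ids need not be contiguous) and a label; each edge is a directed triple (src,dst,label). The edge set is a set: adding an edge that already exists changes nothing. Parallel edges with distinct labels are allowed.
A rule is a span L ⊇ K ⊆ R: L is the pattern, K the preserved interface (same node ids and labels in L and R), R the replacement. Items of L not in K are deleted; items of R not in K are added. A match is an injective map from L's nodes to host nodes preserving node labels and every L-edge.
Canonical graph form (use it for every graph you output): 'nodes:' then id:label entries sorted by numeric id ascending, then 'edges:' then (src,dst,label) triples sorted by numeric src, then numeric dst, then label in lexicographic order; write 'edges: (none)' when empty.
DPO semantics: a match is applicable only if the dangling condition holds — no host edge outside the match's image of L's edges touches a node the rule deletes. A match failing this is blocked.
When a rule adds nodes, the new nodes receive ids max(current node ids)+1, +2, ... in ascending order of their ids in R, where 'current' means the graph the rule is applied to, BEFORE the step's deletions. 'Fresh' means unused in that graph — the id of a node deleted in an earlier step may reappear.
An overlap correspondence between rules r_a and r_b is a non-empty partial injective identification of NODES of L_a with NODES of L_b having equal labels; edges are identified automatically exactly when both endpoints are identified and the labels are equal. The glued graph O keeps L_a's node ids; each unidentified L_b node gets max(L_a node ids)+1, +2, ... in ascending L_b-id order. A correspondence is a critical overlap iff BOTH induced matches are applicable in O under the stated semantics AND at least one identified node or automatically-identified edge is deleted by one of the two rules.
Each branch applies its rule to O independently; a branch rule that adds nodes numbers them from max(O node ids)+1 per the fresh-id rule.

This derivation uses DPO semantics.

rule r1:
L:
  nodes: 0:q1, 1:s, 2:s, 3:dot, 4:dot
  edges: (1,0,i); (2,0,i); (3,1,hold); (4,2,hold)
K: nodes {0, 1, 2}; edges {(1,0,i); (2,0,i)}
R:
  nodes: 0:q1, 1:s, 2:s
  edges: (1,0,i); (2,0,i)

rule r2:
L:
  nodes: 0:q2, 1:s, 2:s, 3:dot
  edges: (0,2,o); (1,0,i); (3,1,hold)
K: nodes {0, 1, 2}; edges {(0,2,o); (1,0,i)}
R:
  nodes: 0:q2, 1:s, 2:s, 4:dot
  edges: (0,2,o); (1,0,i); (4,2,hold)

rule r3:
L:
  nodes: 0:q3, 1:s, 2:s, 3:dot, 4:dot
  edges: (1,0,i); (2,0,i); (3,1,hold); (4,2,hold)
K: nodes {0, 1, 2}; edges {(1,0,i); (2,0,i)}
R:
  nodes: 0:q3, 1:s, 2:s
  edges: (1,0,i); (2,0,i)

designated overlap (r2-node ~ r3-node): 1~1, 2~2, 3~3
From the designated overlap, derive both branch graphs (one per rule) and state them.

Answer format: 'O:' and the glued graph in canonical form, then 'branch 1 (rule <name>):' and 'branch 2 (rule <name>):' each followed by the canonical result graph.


O:
nodes: 0:q2, 1:s, 2:s, 3:dot, 4:q3, 5:dot
edges: (0,2,o); (1,0,i); (1,4,i); (2,4,i); (3,1,hold); (5,2,hold)
branch 1 (rule r2):
nodes: 0:q2, 1:s, 2:s, 4:q3, 5:dot, 6:dot
edges: (0,2,o); (1,0,i); (1,4,i); (2,4,i); (5,2,hold); (6,2,hold)
branch 2 (rule r3):
nodes: 0:q2, 1:s, 2:s, 4:q3
edges: (0,2,o); (1,0,i); (1,4,i); (2,4,i)
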